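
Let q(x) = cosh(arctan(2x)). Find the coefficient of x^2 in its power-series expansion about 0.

2

Let u equal the inner series; expand the outer function in u and truncate.
[x^0] = 1;  [x^1] = 0;  [x^2] = 2.
So c_2 = q′′(0)/2! = 2.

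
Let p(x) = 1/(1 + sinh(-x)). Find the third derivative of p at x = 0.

Substitute the inner expansion into the outer series and collect powers.
The coefficient of x^3 in the expansion is 7/6, so p′′′(0) = 3! * (7/6) = 7.

7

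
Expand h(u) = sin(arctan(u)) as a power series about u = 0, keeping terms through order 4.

Let u equal the inner series; expand the outer function in u and truncate.
[u^0] = 0;  [u^1] = 1;  [u^2] = 0;  [u^3] = -1/2;  [u^4] = 0.

-u^3/2 + u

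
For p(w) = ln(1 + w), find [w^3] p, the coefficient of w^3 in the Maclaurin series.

1/3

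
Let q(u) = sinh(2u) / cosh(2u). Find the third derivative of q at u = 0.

-16

Invert the denominator's series and multiply.
From the series, [u^3] q = -8/3; multiply by 3! = 6 to get -16.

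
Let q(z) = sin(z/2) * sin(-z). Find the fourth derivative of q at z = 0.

5/2

Expand each factor separately, then convolve coefficients.
From the series, [z^4] q = 5/48; multiply by 4! = 24 to get 5/2.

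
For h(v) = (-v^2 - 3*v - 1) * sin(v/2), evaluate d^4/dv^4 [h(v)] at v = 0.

3/2

Shift and add copies of the series according to the polynomial's terms.
The coefficient of v^4 in the expansion is 1/16, so h^(4)(0) = 4! * (1/16) = 3/2.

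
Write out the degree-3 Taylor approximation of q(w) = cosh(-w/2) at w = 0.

w^2/8 + 1

Apply the Taylor formula c_k = f^(k)(a)/k!.
[w^0] = 1;  [w^1] = 0;  [w^2] = 1/8;  [w^3] = 0.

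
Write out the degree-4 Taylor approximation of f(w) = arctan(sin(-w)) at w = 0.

w^3/2 - w

Plug the Maclaurin series of the inner function into that of the outer and collect terms.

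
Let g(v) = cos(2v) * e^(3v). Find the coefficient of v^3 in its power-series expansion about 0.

-3/2

Expand each factor separately, then convolve coefficients.
[v^0] = 1;  [v^1] = 3;  [v^2] = 5/2;  [v^3] = -3/2.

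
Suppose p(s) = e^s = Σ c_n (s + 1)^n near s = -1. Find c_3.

[(s + 1)^0] = e^(-1);  [(s + 1)^1] = e^(-1);  [(s + 1)^2] = e^(-1)/2;  [(s + 1)^3] = e^(-1)/6.

e^(-1)/6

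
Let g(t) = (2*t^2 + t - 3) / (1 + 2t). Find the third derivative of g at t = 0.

144

Distribute the polynomial across the series and collect like powers.
The coefficient of t^3 in the expansion is 24, so g′′′(0) = 3! * (24) = 144.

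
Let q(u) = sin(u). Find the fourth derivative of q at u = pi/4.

The coefficient of (u - pi/4)^4 in the expansion is sqrt(2)/48, so q^(4)(pi/4) = 4! * (sqrt(2)/48) = sqrt(2)/2.

sqrt(2)/2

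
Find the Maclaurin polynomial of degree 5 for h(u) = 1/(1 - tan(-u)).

-32*u^5/15 + 5*u^4/3 - 4*u^3/3 + u^2 - u + 1

Let u equal the inner series; expand the outer function in u and truncate.
[u^0] = 1;  [u^1] = -1;  [u^2] = 1;  [u^3] = -4/3;  [u^4] = 5/3;  [u^5] = -32/15.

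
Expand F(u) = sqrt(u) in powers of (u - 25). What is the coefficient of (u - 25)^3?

F(25) = 5
F′(25) = 1/10
F′′(25) = -1/500
F′′′(25) = 3/25000
Then c_k = F^(k)(25)/k! gives each Taylor coefficient.

1/50000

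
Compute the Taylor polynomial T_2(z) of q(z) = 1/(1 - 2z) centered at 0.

4*z^2 + 2*z + 1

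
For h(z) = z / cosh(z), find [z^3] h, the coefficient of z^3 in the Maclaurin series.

Write the quotient as an unknown series and match coefficients against numerator = denominator · series.
h(0) = 0
h′(0) = 1
h′′(0) = 0
h′′′(0) = -3
So c_3 = h′′′(0)/3! = -1/2.

-1/2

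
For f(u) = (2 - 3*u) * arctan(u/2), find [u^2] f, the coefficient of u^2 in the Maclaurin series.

-3/2

Distribute the polynomial across the series and collect like powers.
f(0) = 0
f′(0) = 1
f′′(0) = -3
Dividing each by k! gives the coefficients c_0, ..., c_2.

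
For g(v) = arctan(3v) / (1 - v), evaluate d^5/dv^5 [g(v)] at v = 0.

Expand each factor separately, then convolve coefficients.
The coefficient of v^5 in the expansion is 213/5, so g^(5)(0) = 5! * (213/5) = 5112.

5112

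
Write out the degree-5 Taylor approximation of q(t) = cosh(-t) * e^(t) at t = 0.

2*t^5/15 + t^4/3 + 2*t^3/3 + t^2 + t + 1

Write out both Maclaurin series and multiply, keeping only the needed powers.
q(0) = 1
q′(0) = 1
q′′(0) = 2
q′′′(0) = 4
q^(4)(0) = 8
q^(5)(0) = 16
Then c_k = q^(k)(0)/k! gives each Taylor coefficient.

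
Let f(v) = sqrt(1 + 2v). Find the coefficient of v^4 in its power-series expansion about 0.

f(0) = 1
f′(0) = 1
f′′(0) = -1
f′′′(0) = 3
f^(4)(0) = -15
So c_4 = f^(4)(0)/4! = -5/8.

-5/8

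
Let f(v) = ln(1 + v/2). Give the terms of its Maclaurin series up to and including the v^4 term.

Differentiate repeatedly and evaluate at the center.
[v^0] = 0;  [v^1] = 1/2;  [v^2] = -1/8;  [v^3] = 1/24;  [v^4] = -1/64.

-v^4/64 + v^3/24 - v^2/8 + v/2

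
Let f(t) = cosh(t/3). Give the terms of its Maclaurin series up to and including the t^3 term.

t^2/18 + 1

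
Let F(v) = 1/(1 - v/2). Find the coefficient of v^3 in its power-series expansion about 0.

1/8

Use the known series and substitute for the argument.
F(0) = 1
F′(0) = 1/2
F′′(0) = 1/2
F′′′(0) = 3/4
So c_3 = F′′′(0)/3! = 1/8.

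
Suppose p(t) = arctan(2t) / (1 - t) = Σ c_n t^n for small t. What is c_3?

-2/3

Use 1/(1 - r) = Σ r^k on the denominator, then take the Cauchy product.
p(0) = 0
p′(0) = 2
p′′(0) = 4
p′′′(0) = -4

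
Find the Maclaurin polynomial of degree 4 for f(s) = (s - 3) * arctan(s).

-s^4/3 + s^3 + s^2 - 3*s

Distribute the polynomial across the series and collect like powers.
[s^0] = 0;  [s^1] = -3;  [s^2] = 1;  [s^3] = 1;  [s^4] = -1/3.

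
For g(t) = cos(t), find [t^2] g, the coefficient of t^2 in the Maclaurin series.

Apply the Taylor formula c_k = f^(k)(a)/k!.
[t^0] = 1;  [t^1] = 0;  [t^2] = -1/2.
So c_2 = g′′(0)/2! = -1/2.

-1/2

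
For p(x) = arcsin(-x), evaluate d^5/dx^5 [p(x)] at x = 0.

-9

From the series, [x^5] p = -3/40; multiply by 5! = 120 to get -9.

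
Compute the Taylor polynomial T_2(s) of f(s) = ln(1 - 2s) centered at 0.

-2*s^2 - 2*s

Compute the successive derivatives at the expansion point and divide by k!.
f(0) = 0
f′(0) = -2
f′′(0) = -4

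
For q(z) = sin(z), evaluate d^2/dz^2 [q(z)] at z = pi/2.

Differentiate repeatedly and evaluate at the center.
The coefficient of (z - pi/2)^2 in the expansion is -1/2, so q′′(pi/2) = 2! * (-1/2) = -1.

-1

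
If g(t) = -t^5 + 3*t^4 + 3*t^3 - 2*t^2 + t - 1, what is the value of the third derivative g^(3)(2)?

-78

The coefficient of (t - 2)^3 in the expansion is -13, so g′′′(2) = 3! * (-13) = -78.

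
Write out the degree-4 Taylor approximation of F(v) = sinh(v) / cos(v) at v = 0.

Write the quotient as an unknown series and match coefficients against numerator = denominator · series.
F(0) = 0
F′(0) = 1
F′′(0) = 0
F′′′(0) = 4
F^(4)(0) = 0

2*v^3/3 + v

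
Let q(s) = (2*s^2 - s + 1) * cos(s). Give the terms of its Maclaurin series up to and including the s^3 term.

s^3/2 + 3*s^2/2 - s + 1

Shift and add copies of the series according to the polynomial's terms.
[s^0] = 1;  [s^1] = -1;  [s^2] = 3/2;  [s^3] = 1/2.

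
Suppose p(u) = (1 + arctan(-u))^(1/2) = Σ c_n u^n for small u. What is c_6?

Let u equal the inner series; expand the outer function in u and truncate.
[u^0] = 1;  [u^1] = -1/2;  [u^2] = -1/8;  [u^3] = 5/48;  [u^4] = 17/384;  [u^5] = -83/1280;  [u^6] = -1489/46080.
So c_6 = p^(6)(0)/6! = -1489/46080.

-1489/46080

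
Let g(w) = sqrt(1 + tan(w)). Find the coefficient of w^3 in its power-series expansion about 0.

Plug the Maclaurin series of the inner function into that of the outer and collect terms.

11/48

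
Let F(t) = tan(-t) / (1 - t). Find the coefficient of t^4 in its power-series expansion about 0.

Write out both Maclaurin series and multiply, keeping only the needed powers.
[t^0] = 0;  [t^1] = -1;  [t^2] = -1;  [t^3] = -4/3;  [t^4] = -4/3.
So c_4 = F^(4)(0)/4! = -4/3.

-4/3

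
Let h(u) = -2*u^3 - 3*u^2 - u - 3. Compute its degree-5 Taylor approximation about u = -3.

Differentiate repeatedly and evaluate at the center.
h(-3) = 27
h′(-3) = -37
h′′(-3) = 30
h′′′(-3) = -12
h^(4)(-3) = 0
h^(5)(-3) = 0
The Taylor polynomial is Σ h^(k)(-3)/k! · (u + 3)^k.

-2*(u + 3)^3 + 15*(u + 3)^2 - 37*(u + 3) + 27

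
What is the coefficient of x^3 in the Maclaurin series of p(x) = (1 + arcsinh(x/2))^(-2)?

-11/24

Let u equal the inner series; expand the outer function in u and truncate.
[x^0] = 1;  [x^1] = -1;  [x^2] = 3/4;  [x^3] = -11/24.
So c_3 = p′′′(0)/3! = -11/24.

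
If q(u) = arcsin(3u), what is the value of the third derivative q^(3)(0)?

The coefficient of u^3 in the expansion is 9/2, so q′′′(0) = 3! * (9/2) = 27.

27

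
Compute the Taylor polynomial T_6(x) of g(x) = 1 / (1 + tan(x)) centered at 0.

122*x^6/45 - 32*x^5/15 + 5*x^4/3 - 4*x^3/3 + x^2 - x + 1

Use the geometric series for the reciprocal, then substitute.
g(0) = 1
g′(0) = -1
g′′(0) = 2
g′′′(0) = -8
g^(4)(0) = 40
g^(5)(0) = -256
g^(6)(0) = 1952
Dividing each by k! gives the coefficients c_0, ..., c_6.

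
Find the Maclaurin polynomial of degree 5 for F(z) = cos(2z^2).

1 - 2*z^4

Use the known series and substitute for the argument.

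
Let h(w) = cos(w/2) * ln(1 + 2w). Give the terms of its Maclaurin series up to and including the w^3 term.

29*w^3/12 - 2*w^2 + 2*w

Multiply the two series term by term and collect like powers.
[w^0] = 0;  [w^1] = 2;  [w^2] = -2;  [w^3] = 29/12.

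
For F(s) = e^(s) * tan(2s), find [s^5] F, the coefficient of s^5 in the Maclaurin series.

341/60

Multiply the two series term by term and collect like powers.
F(0) = 0
F′(0) = 2
F′′(0) = 4
F′′′(0) = 22
F^(4)(0) = 72
F^(5)(0) = 682
So c_5 = F^(5)(0)/5! = 341/60.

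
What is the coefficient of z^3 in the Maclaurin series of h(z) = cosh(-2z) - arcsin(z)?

-1/6

Combine the two series term by term.
h(0) = 1
h′(0) = -1
h′′(0) = 4
h′′′(0) = -1
Dividing each by k! gives the coefficients c_0, ..., c_3.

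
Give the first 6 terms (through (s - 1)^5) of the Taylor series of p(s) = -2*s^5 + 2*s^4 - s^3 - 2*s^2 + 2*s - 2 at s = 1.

-2*(s - 1)^5 - 8*(s - 1)^4 - 13*(s - 1)^3 - 13*(s - 1)^2 - 7*(s - 1) - 3

p(1) = -3
p′(1) = -7
p′′(1) = -26
p′′′(1) = -78
p^(4)(1) = -192
p^(5)(1) = -240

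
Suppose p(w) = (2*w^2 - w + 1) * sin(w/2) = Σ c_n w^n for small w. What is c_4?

Shift and add copies of the series according to the polynomial's terms.

1/48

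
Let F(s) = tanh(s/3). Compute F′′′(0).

-2/27

From the series, [s^3] F = -1/81; multiply by 3! = 6 to get -2/27.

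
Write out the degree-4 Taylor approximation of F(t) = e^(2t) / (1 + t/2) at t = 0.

Expand each factor separately, then convolve coefficients.
F(0) = 1
F′(0) = 3/2
F′′(0) = 5/2
F′′′(0) = 17/4
F^(4)(0) = 15/2

5*t^4/16 + 17*t^3/24 + 5*t^2/4 + 3*t/2 + 1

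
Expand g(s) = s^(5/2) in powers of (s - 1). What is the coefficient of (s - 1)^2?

Apply the Taylor formula c_k = f^(k)(a)/k!.
g(1) = 1
g′(1) = 5/2
g′′(1) = 15/4
So c_2 = g′′(1)/2! = 15/8.

15/8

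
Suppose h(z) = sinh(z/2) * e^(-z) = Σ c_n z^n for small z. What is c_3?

13/48

Write out both Maclaurin series and multiply, keeping only the needed powers.
h(0) = 0
h′(0) = 1/2
h′′(0) = -1
h′′′(0) = 13/8
So c_3 = h′′′(0)/3! = 13/48.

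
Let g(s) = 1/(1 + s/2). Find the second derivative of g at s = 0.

1/2

The coefficient of s^2 in the expansion is 1/4, so g′′(0) = 2! * (1/4) = 1/2.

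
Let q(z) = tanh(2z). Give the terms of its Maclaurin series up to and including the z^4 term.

-8*z^3/3 + 2*z

Compute the successive derivatives at the expansion point and divide by k!.
q(0) = 0
q′(0) = 2
q′′(0) = 0
q′′′(0) = -16
q^(4)(0) = 0
The Taylor polynomial is Σ q^(k)(0)/k! · z^k.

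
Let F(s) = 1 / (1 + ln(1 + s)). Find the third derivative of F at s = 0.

Expand as Σ (-1)^k u^k with u equal to the inner function's series.
From the series, [s^3] F = -7/3; multiply by 3! = 6 to get -14.

-14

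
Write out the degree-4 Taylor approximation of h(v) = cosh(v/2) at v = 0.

v^4/384 + v^2/8 + 1

h(0) = 1
h′(0) = 0
h′′(0) = 1/4
h′′′(0) = 0
h^(4)(0) = 1/16
Dividing each by k! gives the coefficients c_0, ..., c_4.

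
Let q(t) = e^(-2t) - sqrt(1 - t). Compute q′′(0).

17/4

Expand each term separately and add.
From the series, [t^2] q = 17/8; multiply by 2! = 2 to get 17/4.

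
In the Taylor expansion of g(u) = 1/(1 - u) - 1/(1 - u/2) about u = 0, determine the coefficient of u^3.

Add the two expansions coefficient-wise.
g(0) = 0
g′(0) = 1/2
g′′(0) = 3/2
g′′′(0) = 21/4
So c_3 = g′′′(0)/3! = 7/8.

7/8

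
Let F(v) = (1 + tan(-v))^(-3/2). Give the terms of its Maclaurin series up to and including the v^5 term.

6521*v^5/1280 + 475*v^4/128 + 43*v^3/16 + 15*v^2/8 + 3*v/2 + 1

Substitute the inner expansion into the outer series and collect powers.
F(0) = 1
F′(0) = 3/2
F′′(0) = 15/4
F′′′(0) = 129/8
F^(4)(0) = 1425/16
F^(5)(0) = 19563/32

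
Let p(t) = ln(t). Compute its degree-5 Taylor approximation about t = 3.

Use the known series and substitute for the argument.
p(3) = ln(3)
p′(3) = 1/3
p′′(3) = -1/9
p′′′(3) = 2/27
p^(4)(3) = -2/27
p^(5)(3) = 8/81

(t - 3)^5/1215 - (t - 3)^4/324 + (t - 3)^3/81 - (t - 3)^2/18 + (t - 3)/3 + ln(3)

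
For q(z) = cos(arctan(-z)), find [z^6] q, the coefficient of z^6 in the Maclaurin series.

Let u equal the inner series; expand the outer function in u and truncate.
So c_6 = q^(6)(0)/6! = -5/16.

-5/16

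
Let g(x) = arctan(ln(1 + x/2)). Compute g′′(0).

-1/4

Substitute the inner expansion into the outer series and collect powers.
From the series, [x^2] g = -1/8; multiply by 2! = 2 to get -1/4.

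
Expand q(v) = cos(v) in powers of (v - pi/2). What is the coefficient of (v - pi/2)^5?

-1/120

Compute the successive derivatives at the expansion point and divide by k!.
q(pi/2) = 0
q′(pi/2) = -1
q′′(pi/2) = 0
q′′′(pi/2) = 1
q^(4)(pi/2) = 0
q^(5)(pi/2) = -1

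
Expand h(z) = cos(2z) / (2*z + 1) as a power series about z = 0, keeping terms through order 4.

26*z^4/3 - 4*z^3 + 2*z^2 - 2*z + 1

Use 1/(1 - r) = Σ r^k on the denominator, then take the Cauchy product.
h(0) = 1
h′(0) = -2
h′′(0) = 4
h′′′(0) = -24
h^(4)(0) = 208
Dividing each by k! gives the coefficients c_0, ..., c_4.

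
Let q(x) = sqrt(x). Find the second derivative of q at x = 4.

From the series, [(x - 4)^2] q = -1/64; multiply by 2! = 2 to get -1/32.

-1/32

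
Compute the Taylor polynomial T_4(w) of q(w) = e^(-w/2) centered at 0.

w^4/384 - w^3/48 + w^2/8 - w/2 + 1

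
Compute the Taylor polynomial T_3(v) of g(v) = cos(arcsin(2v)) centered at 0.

Substitute the inner expansion into the outer series and collect powers.
g(0) = 1
g′(0) = 0
g′′(0) = -4
g′′′(0) = 0
The Taylor polynomial is Σ g^(k)(0)/k! · v^k.

1 - 2*v^2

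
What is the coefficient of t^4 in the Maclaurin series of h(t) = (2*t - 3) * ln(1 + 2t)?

Distribute the polynomial across the series and collect like powers.
h(0) = 0
h′(0) = -6
h′′(0) = 20
h′′′(0) = -72
h^(4)(0) = 416
The Taylor polynomial is Σ h^(k)(0)/k! · t^k.

52/3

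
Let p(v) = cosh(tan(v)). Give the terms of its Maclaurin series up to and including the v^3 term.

v^2/2 + 1

Substitute the inner expansion into the outer series and collect powers.
[v^0] = 1;  [v^1] = 0;  [v^2] = 1/2;  [v^3] = 0.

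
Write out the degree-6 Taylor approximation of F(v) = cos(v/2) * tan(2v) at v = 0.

Write out both Maclaurin series and multiply, keeping only the needed powers.
F(0) = 0
F′(0) = 2
F′′(0) = 0
F′′′(0) = 29/2
F^(4)(0) = 0
F^(5)(0) = 3781/8
F^(6)(0) = 0
Then c_k = F^(k)(0)/k! gives each Taylor coefficient.

3781*v^5/960 + 29*v^3/12 + 2*v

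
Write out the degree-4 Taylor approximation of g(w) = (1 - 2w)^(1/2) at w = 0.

-5*w^4/8 - w^3/2 - w^2/2 - w + 1

Use the known series and substitute for the argument.
g(0) = 1
g′(0) = -1
g′′(0) = -1
g′′′(0) = -3
g^(4)(0) = -15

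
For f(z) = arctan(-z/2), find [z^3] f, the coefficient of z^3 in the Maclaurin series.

1/24

Differentiate repeatedly and evaluate at the center.
f(0) = 0
f′(0) = -1/2
f′′(0) = 0
f′′′(0) = 1/4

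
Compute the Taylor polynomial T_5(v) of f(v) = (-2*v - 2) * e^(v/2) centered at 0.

Shift and add copies of the series according to the polynomial's terms.
[v^0] = -2;  [v^1] = -3;  [v^2] = -5/4;  [v^3] = -7/24;  [v^4] = -3/64;  [v^5] = -11/1920.

-11*v^5/1920 - 3*v^4/64 - 7*v^3/24 - 5*v^2/4 - 3*v - 2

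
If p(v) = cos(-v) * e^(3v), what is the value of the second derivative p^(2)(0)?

8

Write out both Maclaurin series and multiply, keeping only the needed powers.
From the series, [v^2] p = 4; multiply by 2! = 2 to get 8.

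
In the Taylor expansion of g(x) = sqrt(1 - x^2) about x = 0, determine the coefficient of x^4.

Differentiate repeatedly and evaluate at the center.
[x^0] = 1;  [x^1] = 0;  [x^2] = -1/2;  [x^3] = 0;  [x^4] = -1/8.

-1/8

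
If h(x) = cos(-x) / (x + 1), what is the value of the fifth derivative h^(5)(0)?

Use 1/(1 - r) = Σ r^k on the denominator, then take the Cauchy product.
The coefficient of x^5 in the expansion is -13/24, so h^(5)(0) = 5! * (-13/24) = -65.

-65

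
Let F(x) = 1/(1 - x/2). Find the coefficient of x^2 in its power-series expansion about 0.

1/4

F(0) = 1
F′(0) = 1/2
F′′(0) = 1/2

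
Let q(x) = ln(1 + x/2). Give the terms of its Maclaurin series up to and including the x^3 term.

x^3/24 - x^2/8 + x/2

q(0) = 0
q′(0) = 1/2
q′′(0) = -1/4
q′′′(0) = 1/4
Then c_k = q^(k)(0)/k! gives each Taylor coefficient.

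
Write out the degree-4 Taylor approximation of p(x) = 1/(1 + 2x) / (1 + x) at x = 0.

31*x^4 - 15*x^3 + 7*x^2 - 3*x + 1

Write out both Maclaurin series and multiply, keeping only the needed powers.
p(0) = 1
p′(0) = -3
p′′(0) = 14
p′′′(0) = -90
p^(4)(0) = 744
Then c_k = p^(k)(0)/k! gives each Taylor coefficient.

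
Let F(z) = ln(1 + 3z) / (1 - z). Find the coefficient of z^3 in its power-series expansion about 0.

Expand each factor separately, then convolve coefficients.
F(0) = 0
F′(0) = 3
F′′(0) = -3
F′′′(0) = 45
Then c_k = F^(k)(0)/k! gives each Taylor coefficient.

15/2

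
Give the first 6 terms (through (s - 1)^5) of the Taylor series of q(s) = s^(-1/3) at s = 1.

q(1) = 1
q′(1) = -1/3
q′′(1) = 4/9
q′′′(1) = -28/27
q^(4)(1) = 280/81
q^(5)(1) = -3640/243

-91*(s - 1)^5/729 + 35*(s - 1)^4/243 - 14*(s - 1)^3/81 + 2*(s - 1)^2/9 - (s - 1)/3 + 1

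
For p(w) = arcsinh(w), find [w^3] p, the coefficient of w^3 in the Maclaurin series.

-1/6

Use the known series and substitute for the argument.
[w^0] = 0;  [w^1] = 1;  [w^2] = 0;  [w^3] = -1/6.
So c_3 = p′′′(0)/3! = -1/6.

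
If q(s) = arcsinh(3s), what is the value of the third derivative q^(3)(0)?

Differentiate repeatedly and evaluate at the center.
From the series, [s^3] q = -9/2; multiply by 3! = 6 to get -27.

-27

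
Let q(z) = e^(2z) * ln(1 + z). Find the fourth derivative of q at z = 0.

18

Take the Cauchy product of the two expansions.
The coefficient of z^4 in the expansion is 3/4, so q^(4)(0) = 4! * (3/4) = 18.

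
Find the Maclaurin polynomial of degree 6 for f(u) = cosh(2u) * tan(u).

Expand each factor separately, then convolve coefficients.
f(0) = 0
f′(0) = 1
f′′(0) = 0
f′′′(0) = 14
f^(4)(0) = 0
f^(5)(0) = 176
f^(6)(0) = 0

22*u^5/15 + 7*u^3/3 + u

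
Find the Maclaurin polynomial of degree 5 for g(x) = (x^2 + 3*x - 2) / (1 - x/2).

x^5/4 + x^4/2 + x^3 + 2*x^2 + 2*x - 2

Distribute the polynomial across the series and collect like powers.
[x^0] = -2;  [x^1] = 2;  [x^2] = 2;  [x^3] = 1;  [x^4] = 1/2;  [x^5] = 1/4.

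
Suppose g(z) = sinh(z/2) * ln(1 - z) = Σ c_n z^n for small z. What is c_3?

-1/4

Take the Cauchy product of the two expansions.
g(0) = 0
g′(0) = 0
g′′(0) = -1
g′′′(0) = -3/2
So c_3 = g′′′(0)/3! = -1/4.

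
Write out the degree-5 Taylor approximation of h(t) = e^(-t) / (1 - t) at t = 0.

Multiply the numerator's expansion by the denominator's geometric series.
h(0) = 1
h′(0) = 0
h′′(0) = 1
h′′′(0) = 2
h^(4)(0) = 9
h^(5)(0) = 44
The Taylor polynomial is Σ h^(k)(0)/k! · t^k.

11*t^5/30 + 3*t^4/8 + t^3/3 + t^2/2 + 1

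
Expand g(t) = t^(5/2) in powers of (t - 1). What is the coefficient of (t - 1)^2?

15/8

g(1) = 1
g′(1) = 5/2
g′′(1) = 15/4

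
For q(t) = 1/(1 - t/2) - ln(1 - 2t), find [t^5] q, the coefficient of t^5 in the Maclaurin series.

1029/160

Expand each term separately and add.
q(0) = 1
q′(0) = 5/2
q′′(0) = 9/2
q′′′(0) = 67/4
q^(4)(0) = 195/2
q^(5)(0) = 3087/4
So c_5 = q^(5)(0)/5! = 1029/160.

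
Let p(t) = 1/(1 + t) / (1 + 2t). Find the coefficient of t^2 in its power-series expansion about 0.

7

Write out both Maclaurin series and multiply, keeping only the needed powers.
So c_2 = p′′(0)/2! = 7.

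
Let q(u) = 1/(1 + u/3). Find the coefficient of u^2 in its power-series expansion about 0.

1/9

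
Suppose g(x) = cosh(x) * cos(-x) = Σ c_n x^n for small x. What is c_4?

Take the Cauchy product of the two expansions.
g(0) = 1
g′(0) = 0
g′′(0) = 0
g′′′(0) = 0
g^(4)(0) = -4
Dividing each by k! gives the coefficients c_0, ..., c_4.

-1/6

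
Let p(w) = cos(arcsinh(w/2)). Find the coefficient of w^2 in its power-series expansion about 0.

Substitute the inner expansion into the outer series and collect powers.
[w^0] = 1;  [w^1] = 0;  [w^2] = -1/8.

-1/8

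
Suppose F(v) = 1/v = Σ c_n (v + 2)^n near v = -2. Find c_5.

-1/64

Use the known series and substitute for the argument.
[(v + 2)^0] = -1/2;  [(v + 2)^1] = -1/4;  [(v + 2)^2] = -1/8;  [(v + 2)^3] = -1/16;  [(v + 2)^4] = -1/32;  [(v + 2)^5] = -1/64.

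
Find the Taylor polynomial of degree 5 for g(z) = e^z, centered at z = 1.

e*(z - 1)^5/120 + e*(z - 1)^4/24 + e*(z - 1)^3/6 + e*(z - 1)^2/2 + e*(z - 1) + e

g(1) = e
g′(1) = e
g′′(1) = e
g′′′(1) = e
g^(4)(1) = e
g^(5)(1) = e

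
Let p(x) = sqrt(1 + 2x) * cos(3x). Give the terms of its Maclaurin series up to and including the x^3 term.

-4*x^3 - 5*x^2 + x + 1

Write out both Maclaurin series and multiply, keeping only the needed powers.
p(0) = 1
p′(0) = 1
p′′(0) = -10
p′′′(0) = -24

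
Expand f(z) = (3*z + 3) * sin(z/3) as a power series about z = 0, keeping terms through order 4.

-z^4/54 - z^3/54 + z^2 + z

Distribute the polynomial across the series and collect like powers.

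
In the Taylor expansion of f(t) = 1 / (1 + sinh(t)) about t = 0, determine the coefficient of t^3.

Use the geometric series for the reciprocal, then substitute.
[t^0] = 1;  [t^1] = -1;  [t^2] = 1;  [t^3] = -7/6.

-7/6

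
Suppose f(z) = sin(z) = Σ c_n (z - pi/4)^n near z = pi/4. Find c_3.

f(pi/4) = sqrt(2)/2
f′(pi/4) = sqrt(2)/2
f′′(pi/4) = -sqrt(2)/2
f′′′(pi/4) = -sqrt(2)/2
Then c_k = f^(k)(pi/4)/k! gives each Taylor coefficient.

-sqrt(2)/12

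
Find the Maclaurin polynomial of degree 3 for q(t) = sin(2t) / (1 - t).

2*t^3/3 + 2*t^2 + 2*t

Multiply the two series term by term and collect like powers.
[t^0] = 0;  [t^1] = 2;  [t^2] = 2;  [t^3] = 2/3.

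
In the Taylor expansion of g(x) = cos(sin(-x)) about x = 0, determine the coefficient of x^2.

-1/2

Compose series: expand the inner function first, then feed it into the outer expansion.
g(0) = 1
g′(0) = 0
g′′(0) = -1
The Taylor polynomial is Σ g^(k)(0)/k! · x^k.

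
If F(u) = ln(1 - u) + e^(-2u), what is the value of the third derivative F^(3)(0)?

Combine the two series term by term.
The coefficient of u^3 in the expansion is -5/3, so F′′′(0) = 3! * (-5/3) = -10.

-10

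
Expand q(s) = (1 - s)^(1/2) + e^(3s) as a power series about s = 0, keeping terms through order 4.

427*s^4/128 + 71*s^3/16 + 35*s^2/8 + 5*s/2 + 2

Combine the two series term by term.
q(0) = 2
q′(0) = 5/2
q′′(0) = 35/4
q′′′(0) = 213/8
q^(4)(0) = 1281/16
Then c_k = q^(k)(0)/k! gives each Taylor coefficient.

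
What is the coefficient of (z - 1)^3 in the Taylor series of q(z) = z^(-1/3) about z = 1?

q(1) = 1
q′(1) = -1/3
q′′(1) = 4/9
q′′′(1) = -28/27
So c_3 = q′′′(1)/3! = -14/81.

-14/81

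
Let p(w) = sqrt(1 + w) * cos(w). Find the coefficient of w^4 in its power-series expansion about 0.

25/384

Expand each factor separately, then convolve coefficients.
p(0) = 1
p′(0) = 1/2
p′′(0) = -5/4
p′′′(0) = -9/8
p^(4)(0) = 25/16
The Taylor polynomial is Σ p^(k)(0)/k! · w^k.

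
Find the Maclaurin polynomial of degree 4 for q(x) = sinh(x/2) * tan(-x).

-3*x^4/16 - x^2/2

Take the Cauchy product of the two expansions.
q(0) = 0
q′(0) = 0
q′′(0) = -1
q′′′(0) = 0
q^(4)(0) = -9/2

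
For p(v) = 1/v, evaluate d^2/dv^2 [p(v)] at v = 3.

2/27

From the series, [(v - 3)^2] p = 1/27; multiply by 2! = 2 to get 2/27.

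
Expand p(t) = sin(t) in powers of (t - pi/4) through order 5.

p(pi/4) = sqrt(2)/2
p′(pi/4) = sqrt(2)/2
p′′(pi/4) = -sqrt(2)/2
p′′′(pi/4) = -sqrt(2)/2
p^(4)(pi/4) = sqrt(2)/2
p^(5)(pi/4) = sqrt(2)/2
Then c_k = p^(k)(pi/4)/k! gives each Taylor coefficient.

sqrt(2)*(t - pi/4)^5/240 + sqrt(2)*(t - pi/4)^4/48 - sqrt(2)*(t - pi/4)^3/12 - sqrt(2)*(t - pi/4)^2/4 + sqrt(2)*(t - pi/4)/2 + sqrt(2)/2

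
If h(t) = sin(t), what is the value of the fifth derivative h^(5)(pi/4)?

Apply the Taylor formula c_k = f^(k)(a)/k!.
The coefficient of (t - pi/4)^5 in the expansion is sqrt(2)/240, so h^(5)(pi/4) = 5! * (sqrt(2)/240) = sqrt(2)/2.

sqrt(2)/2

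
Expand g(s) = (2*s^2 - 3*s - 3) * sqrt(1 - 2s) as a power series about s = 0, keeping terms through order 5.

7*s^5/2 + 19*s^4/8 + s^3 + 13*s^2/2 - 3

Distribute the polynomial across the series and collect like powers.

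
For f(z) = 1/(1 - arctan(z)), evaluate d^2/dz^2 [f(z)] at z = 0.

Compose series: expand the inner function first, then feed it into the outer expansion.
From the series, [z^2] f = 1; multiply by 2! = 2 to get 2.

2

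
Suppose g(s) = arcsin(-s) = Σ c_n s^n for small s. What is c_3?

Use the known series and substitute for the argument.
[s^0] = 0;  [s^1] = -1;  [s^2] = 0;  [s^3] = -1/6.
So c_3 = g′′′(0)/3! = -1/6.

-1/6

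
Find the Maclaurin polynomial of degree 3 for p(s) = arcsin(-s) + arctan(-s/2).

-s^3/8 - 3*s/2

Expand each term separately and add.
p(0) = 0
p′(0) = -3/2
p′′(0) = 0
p′′′(0) = -3/4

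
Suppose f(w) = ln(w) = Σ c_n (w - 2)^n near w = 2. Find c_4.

Apply the Taylor formula c_k = f^(k)(a)/k!.
f(2) = ln(2)
f′(2) = 1/2
f′′(2) = -1/4
f′′′(2) = 1/4
f^(4)(2) = -3/8
So c_4 = f^(4)(2)/4! = -1/64.

-1/64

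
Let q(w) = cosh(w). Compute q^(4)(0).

From the series, [w^4] q = 1/24; multiply by 4! = 24 to get 1.

1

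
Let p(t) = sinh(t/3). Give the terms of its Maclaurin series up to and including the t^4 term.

p(0) = 0
p′(0) = 1/3
p′′(0) = 0
p′′′(0) = 1/27
p^(4)(0) = 0

t^3/162 + t/3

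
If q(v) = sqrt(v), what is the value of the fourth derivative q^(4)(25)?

-3/250000

The coefficient of (v - 25)^4 in the expansion is -1/2000000, so q^(4)(25) = 4! * (-1/2000000) = -3/250000.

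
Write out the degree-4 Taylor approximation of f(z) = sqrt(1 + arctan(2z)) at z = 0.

Substitute the inner expansion into the outer series and collect powers.

17*z^4/24 - 5*z^3/6 - z^2/2 + z + 1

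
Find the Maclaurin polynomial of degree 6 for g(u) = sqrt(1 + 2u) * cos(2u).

Write out both Maclaurin series and multiply, keeping only the needed powers.
g(0) = 1
g′(0) = 1
g′′(0) = -5
g′′′(0) = -9
g^(4)(0) = 25
g^(5)(0) = 65
g^(6)(0) = -349

-349*u^6/720 + 13*u^5/24 + 25*u^4/24 - 3*u^3/2 - 5*u^2/2 + u + 1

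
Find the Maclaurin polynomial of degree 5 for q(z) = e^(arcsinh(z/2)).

-z^4/128 + z^2/8 + z/2 + 1

Compose series: expand the inner function first, then feed it into the outer expansion.
q(0) = 1
q′(0) = 1/2
q′′(0) = 1/4
q′′′(0) = 0
q^(4)(0) = -3/16
q^(5)(0) = 0
Then c_k = q^(k)(0)/k! gives each Taylor coefficient.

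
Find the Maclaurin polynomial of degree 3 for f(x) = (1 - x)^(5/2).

-5*x^3/16 + 15*x^2/8 - 5*x/2 + 1

Differentiate repeatedly and evaluate at the center.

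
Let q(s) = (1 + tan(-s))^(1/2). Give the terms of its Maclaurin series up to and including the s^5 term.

Substitute the inner expansion into the outer series and collect powers.

-601*s^5/3840 - 47*s^4/384 - 11*s^3/48 - s^2/8 - s/2 + 1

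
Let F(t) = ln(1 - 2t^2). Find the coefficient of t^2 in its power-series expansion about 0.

Apply the Taylor formula c_k = f^(k)(a)/k!.
[t^0] = 0;  [t^1] = 0;  [t^2] = -2.
So c_2 = F′′(0)/2! = -2.

-2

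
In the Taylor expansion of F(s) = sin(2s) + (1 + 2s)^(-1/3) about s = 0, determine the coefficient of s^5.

-13588/3645

Expand each term separately and add.
So c_5 = F^(5)(0)/5! = -13588/3645.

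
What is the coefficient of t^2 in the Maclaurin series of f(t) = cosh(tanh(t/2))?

Compose series: expand the inner function first, then feed it into the outer expansion.
f(0) = 1
f′(0) = 0
f′′(0) = 1/4
Dividing each by k! gives the coefficients c_0, ..., c_2.

1/8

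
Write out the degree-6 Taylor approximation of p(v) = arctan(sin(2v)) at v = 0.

12*v^5 - 4*v^3 + 2*v

Substitute the inner expansion into the outer series and collect powers.
p(0) = 0
p′(0) = 2
p′′(0) = 0
p′′′(0) = -24
p^(4)(0) = 0
p^(5)(0) = 1440
p^(6)(0) = 0
The Taylor polynomial is Σ p^(k)(0)/k! · v^k.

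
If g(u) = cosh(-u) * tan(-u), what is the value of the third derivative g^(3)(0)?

-5

Take the Cauchy product of the two expansions.
The coefficient of u^3 in the expansion is -5/6, so g′′′(0) = 3! * (-5/6) = -5.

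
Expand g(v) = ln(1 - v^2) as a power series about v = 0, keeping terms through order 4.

Apply the Taylor formula c_k = f^(k)(a)/k!.
g(0) = 0
g′(0) = 0
g′′(0) = -2
g′′′(0) = 0
g^(4)(0) = -12

-v^4/2 - v^2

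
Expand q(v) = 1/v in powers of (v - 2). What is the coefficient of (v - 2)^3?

-1/16

c_3 = q′′′(2)/3! = -1/16.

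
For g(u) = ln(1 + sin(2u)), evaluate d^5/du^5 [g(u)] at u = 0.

Substitute the inner expansion into the outer series and collect powers.
The coefficient of u^5 in the expansion is 4/3, so g^(5)(0) = 5! * (4/3) = 160.

160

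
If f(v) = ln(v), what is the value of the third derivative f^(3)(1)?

Use the known series and substitute for the argument.
From the series, [(v - 1)^3] f = 1/3; multiply by 3! = 6 to get 2.

2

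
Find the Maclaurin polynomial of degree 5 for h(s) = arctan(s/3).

s^5/1215 - s^3/81 + s/3

Use the known series and substitute for the argument.
h(0) = 0
h′(0) = 1/3
h′′(0) = 0
h′′′(0) = -2/27
h^(4)(0) = 0
h^(5)(0) = 8/81
Then c_k = h^(k)(0)/k! gives each Taylor coefficient.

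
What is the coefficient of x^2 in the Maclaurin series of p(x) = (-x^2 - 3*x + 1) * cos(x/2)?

Distribute the polynomial across the series and collect like powers.
[x^0] = 1;  [x^1] = -3;  [x^2] = -9/8.

-9/8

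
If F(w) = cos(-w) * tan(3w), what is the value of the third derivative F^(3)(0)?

Take the Cauchy product of the two expansions.
The coefficient of w^3 in the expansion is 15/2, so F′′′(0) = 3! * (15/2) = 45.

45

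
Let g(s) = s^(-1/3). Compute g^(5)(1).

-3640/243

The coefficient of (s - 1)^5 in the expansion is -91/729, so g^(5)(1) = 5! * (-91/729) = -3640/243.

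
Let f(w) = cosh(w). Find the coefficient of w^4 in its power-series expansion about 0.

1/24

[w^0] = 1;  [w^1] = 0;  [w^2] = 1/2;  [w^3] = 0;  [w^4] = 1/24.
So c_4 = f^(4)(0)/4! = 1/24.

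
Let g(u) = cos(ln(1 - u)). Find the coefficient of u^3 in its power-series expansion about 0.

Plug the Maclaurin series of the inner function into that of the outer and collect terms.
g(0) = 1
g′(0) = 0
g′′(0) = -1
g′′′(0) = -3
Dividing each by k! gives the coefficients c_0, ..., c_3.

-1/2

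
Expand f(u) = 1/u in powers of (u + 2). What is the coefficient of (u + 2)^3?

Compute the successive derivatives at the expansion point and divide by k!.
f(-2) = -1/2
f′(-2) = -1/4
f′′(-2) = -1/4
f′′′(-2) = -3/8
So c_3 = f′′′(-2)/3! = -1/16.

-1/16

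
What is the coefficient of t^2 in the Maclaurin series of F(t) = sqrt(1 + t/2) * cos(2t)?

Take the Cauchy product of the two expansions.

-65/32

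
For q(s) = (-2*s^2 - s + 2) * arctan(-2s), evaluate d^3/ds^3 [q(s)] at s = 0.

Multiply each power in the prefactor through the base expansion.
From the series, [s^3] q = 28/3; multiply by 3! = 6 to get 56.

56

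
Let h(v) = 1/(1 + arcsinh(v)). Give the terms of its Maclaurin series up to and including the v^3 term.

Plug the Maclaurin series of the inner function into that of the outer and collect terms.
h(0) = 1
h′(0) = -1
h′′(0) = 2
h′′′(0) = -5
Dividing each by k! gives the coefficients c_0, ..., c_3.

-5*v^3/6 + v^2 - v + 1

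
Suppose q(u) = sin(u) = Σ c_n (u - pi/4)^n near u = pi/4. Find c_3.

[(u - pi/4)^0] = sqrt(2)/2;  [(u - pi/4)^1] = sqrt(2)/2;  [(u - pi/4)^2] = -sqrt(2)/4;  [(u - pi/4)^3] = -sqrt(2)/12.

-sqrt(2)/12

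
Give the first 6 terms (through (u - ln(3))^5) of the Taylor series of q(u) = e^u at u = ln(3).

(u - ln(3))^5/40 + (u - ln(3))^4/8 + (u - ln(3))^3/2 + 3*(u - ln(3))^2/2 + 3*(u - ln(3)) + 3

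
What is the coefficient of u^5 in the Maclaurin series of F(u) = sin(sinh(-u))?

1/15

Compose series: expand the inner function first, then feed it into the outer expansion.
So c_5 = F^(5)(0)/5! = 1/15.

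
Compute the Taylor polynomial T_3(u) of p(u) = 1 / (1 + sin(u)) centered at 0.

-5*u^3/6 + u^2 - u + 1

Write 1/(1+u) = 1 - u + u^2 - u^3 + ... and substitute the series for u.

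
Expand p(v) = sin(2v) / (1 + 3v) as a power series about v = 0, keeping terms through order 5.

2254*v^5/15 - 50*v^4 + 50*v^3/3 - 6*v^2 + 2*v

Multiply the two series term by term and collect like powers.
[v^0] = 0;  [v^1] = 2;  [v^2] = -6;  [v^3] = 50/3;  [v^4] = -50;  [v^5] = 2254/15.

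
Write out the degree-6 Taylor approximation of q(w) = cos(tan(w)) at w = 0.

Plug the Maclaurin series of the inner function into that of the outer and collect terms.

-97*w^6/720 - 7*w^4/24 - w^2/2 + 1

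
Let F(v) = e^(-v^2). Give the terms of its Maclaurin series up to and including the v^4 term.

v^4/2 - v^2 + 1

F(0) = 1
F′(0) = 0
F′′(0) = -2
F′′′(0) = 0
F^(4)(0) = 12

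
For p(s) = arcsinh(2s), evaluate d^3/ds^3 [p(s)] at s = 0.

The coefficient of s^3 in the expansion is -4/3, so p′′′(0) = 3! * (-4/3) = -8.

-8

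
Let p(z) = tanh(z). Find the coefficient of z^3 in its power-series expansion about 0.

-1/3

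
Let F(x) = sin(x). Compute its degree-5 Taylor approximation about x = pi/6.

sqrt(3)*(x - pi/6)^5/240 + (x - pi/6)^4/48 - sqrt(3)*(x - pi/6)^3/12 - (x - pi/6)^2/4 + sqrt(3)*(x - pi/6)/2 + 1/2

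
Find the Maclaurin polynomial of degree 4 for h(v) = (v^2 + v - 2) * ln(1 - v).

-v^4/3 - 5*v^3/6 + 2*v

Multiply each power in the prefactor through the base expansion.
h(0) = 0
h′(0) = 2
h′′(0) = 0
h′′′(0) = -5
h^(4)(0) = -8
The Taylor polynomial is Σ h^(k)(0)/k! · v^k.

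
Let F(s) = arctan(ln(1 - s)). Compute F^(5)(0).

Compose series: expand the inner function first, then feed it into the outer expansion.
From the series, [s^5] F = 11/60; multiply by 5! = 120 to get 22.

22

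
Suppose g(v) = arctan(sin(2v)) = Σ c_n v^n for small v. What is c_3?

-4

Compose series: expand the inner function first, then feed it into the outer expansion.
g(0) = 0
g′(0) = 2
g′′(0) = 0
g′′′(0) = -24
Then c_k = g^(k)(0)/k! gives each Taylor coefficient.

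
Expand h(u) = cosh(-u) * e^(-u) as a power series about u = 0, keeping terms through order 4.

u^4/3 - 2*u^3/3 + u^2 - u + 1

Write out both Maclaurin series and multiply, keeping only the needed powers.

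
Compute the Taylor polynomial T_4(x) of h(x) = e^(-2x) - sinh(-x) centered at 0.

Expand each term separately and add.
h(0) = 1
h′(0) = -1
h′′(0) = 4
h′′′(0) = -7
h^(4)(0) = 16

2*x^4/3 - 7*x^3/6 + 2*x^2 - x + 1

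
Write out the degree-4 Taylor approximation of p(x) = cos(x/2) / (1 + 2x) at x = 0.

5953*x^4/384 - 31*x^3/4 + 31*x^2/8 - 2*x + 1

Write out both Maclaurin series and multiply, keeping only the needed powers.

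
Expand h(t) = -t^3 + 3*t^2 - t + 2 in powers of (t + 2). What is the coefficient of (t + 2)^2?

9

[(t + 2)^0] = 24;  [(t + 2)^1] = -25;  [(t + 2)^2] = 9.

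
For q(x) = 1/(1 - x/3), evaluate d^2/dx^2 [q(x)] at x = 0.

2/9

The coefficient of x^2 in the expansion is 1/9, so q′′(0) = 2! * (1/9) = 2/9.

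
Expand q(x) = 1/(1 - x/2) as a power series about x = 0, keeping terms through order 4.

Apply the Taylor formula c_k = f^(k)(a)/k!.
[x^0] = 1;  [x^1] = 1/2;  [x^2] = 1/4;  [x^3] = 1/8;  [x^4] = 1/16.

x^4/16 + x^3/8 + x^2/4 + x/2 + 1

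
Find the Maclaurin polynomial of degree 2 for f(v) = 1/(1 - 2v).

4*v^2 + 2*v + 1

Compute the successive derivatives at the expansion point and divide by k!.
f(0) = 1
f′(0) = 2
f′′(0) = 8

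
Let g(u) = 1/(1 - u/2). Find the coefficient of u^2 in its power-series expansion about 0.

1/4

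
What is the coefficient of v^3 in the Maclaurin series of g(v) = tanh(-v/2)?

[v^0] = 0;  [v^1] = -1/2;  [v^2] = 0;  [v^3] = 1/24.
So c_3 = g′′′(0)/3! = 1/24.

1/24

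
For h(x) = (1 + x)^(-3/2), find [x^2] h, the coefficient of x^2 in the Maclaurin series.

15/8

h(0) = 1
h′(0) = -3/2
h′′(0) = 15/4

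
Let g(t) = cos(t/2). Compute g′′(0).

-1/4

The coefficient of t^2 in the expansion is -1/8, so g′′(0) = 2! * (-1/8) = -1/4.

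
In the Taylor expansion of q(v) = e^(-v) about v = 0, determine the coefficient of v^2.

1/2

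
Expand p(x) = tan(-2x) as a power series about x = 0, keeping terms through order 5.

-64*x^5/15 - 8*x^3/3 - 2*x

Compute the successive derivatives at the expansion point and divide by k!.
p(0) = 0
p′(0) = -2
p′′(0) = 0
p′′′(0) = -16
p^(4)(0) = 0
p^(5)(0) = -512
Dividing each by k! gives the coefficients c_0, ..., c_5.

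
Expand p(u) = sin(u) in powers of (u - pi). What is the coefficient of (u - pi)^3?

1/6

[(u - pi)^0] = 0;  [(u - pi)^1] = -1;  [(u - pi)^2] = 0;  [(u - pi)^3] = 1/6.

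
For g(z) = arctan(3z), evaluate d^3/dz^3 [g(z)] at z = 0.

-54

From the series, [z^3] g = -9; multiply by 3! = 6 to get -54.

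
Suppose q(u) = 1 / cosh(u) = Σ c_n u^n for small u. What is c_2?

-1/2

Invert the denominator's series and multiply.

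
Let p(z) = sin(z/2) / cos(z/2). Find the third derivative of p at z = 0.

Invert the denominator's series and multiply.
The coefficient of z^3 in the expansion is 1/24, so p′′′(0) = 3! * (1/24) = 1/4.

1/4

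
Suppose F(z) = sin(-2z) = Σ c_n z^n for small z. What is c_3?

4/3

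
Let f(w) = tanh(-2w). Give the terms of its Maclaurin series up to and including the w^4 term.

8*w^3/3 - 2*w

[w^0] = 0;  [w^1] = -2;  [w^2] = 0;  [w^3] = 8/3;  [w^4] = 0.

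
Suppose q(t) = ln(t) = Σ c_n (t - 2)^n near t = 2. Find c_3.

1/24

q(2) = ln(2)
q′(2) = 1/2
q′′(2) = -1/4
q′′′(2) = 1/4
So c_3 = q′′′(2)/3! = 1/24.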